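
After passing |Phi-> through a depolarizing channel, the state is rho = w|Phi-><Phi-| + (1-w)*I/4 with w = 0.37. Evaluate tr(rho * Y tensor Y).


|Phi-> = (|00> - |11>)/sqrt(2)
For the pure Bell state, <Y_A Y_B> = +1 (Bell-state Pauli correlator).
The maximally-mixed part I/4 has tr(I/4 * P tensor P) = 0 for any traceless Pauli P.
So <Y_A Y_B>_rho = w * (+1) + (1 - w) * 0
= 0.37 * (+1)
= 0.3700

0.3700


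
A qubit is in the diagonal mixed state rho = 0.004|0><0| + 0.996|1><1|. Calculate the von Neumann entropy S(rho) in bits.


S = -p*log2(p) - (1-p)*log2(1-p)
p = 0.0040, 1-p = 0.9960
= -0.0040 * log2(0.0040) - 0.9960 * log2(0.9960)
= -(-0.0319) - (-0.0058)
= 0.0376

0.0376


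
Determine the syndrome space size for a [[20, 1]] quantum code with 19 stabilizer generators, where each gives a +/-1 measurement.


Each stabilizer generator gives a binary (+1 or -1) measurement outcome.
With 19 independent generators:
Total syndromes = 2^19
= 524288

524288


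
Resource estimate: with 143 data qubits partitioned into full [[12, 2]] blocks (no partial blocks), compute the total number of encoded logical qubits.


Each code block uses 12 physical qubits for 2 logical qubit(s).
Number of complete blocks = floor(143 / 12) = 11
Logical qubits = 11 * 2
= 22

22


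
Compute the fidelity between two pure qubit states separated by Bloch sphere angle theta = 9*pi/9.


For states separated by angle theta on Bloch sphere:
F = cos^2(theta/2)
theta = 9*pi/9 = 3.1416
theta/2 = 1.5708
cos(theta/2) = 0.0000
F = 0.0000

0.0000


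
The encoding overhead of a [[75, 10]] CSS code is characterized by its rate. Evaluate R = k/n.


Code rate R = k/n
= 10/75
= 0.1333

0.1333


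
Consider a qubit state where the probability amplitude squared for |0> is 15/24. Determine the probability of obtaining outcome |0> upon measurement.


|alpha|^2 = 15/24 = 0.6250
|beta|^2 = 1 - 15/24 = 9/24 = 0.3750
P(|0>) = |alpha|^2 = 0.6250

0.6250


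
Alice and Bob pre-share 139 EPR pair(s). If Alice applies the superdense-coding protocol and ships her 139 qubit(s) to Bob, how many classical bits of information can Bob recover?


Superdense coding allows 2 classical bits per shared entangled pair.
139 pair(s) -> 2 * 139 = 278 classical bits

278


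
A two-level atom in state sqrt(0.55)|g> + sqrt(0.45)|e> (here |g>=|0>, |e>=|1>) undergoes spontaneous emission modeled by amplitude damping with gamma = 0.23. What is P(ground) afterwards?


For amplitude damping with parameter gamma on state sqrt(a)|0> + sqrt(b)|1>:
alpha^2 = 0.55, beta^2 = 0.45
P(|0>) = alpha^2 + gamma * beta^2
= 0.55 + 0.23 * 0.45
= 0.55 + 0.1035
= 0.6535

0.6535


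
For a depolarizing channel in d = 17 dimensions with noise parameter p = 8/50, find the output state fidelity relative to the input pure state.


F = (1-p) + p/d
= (1 - 0.1600) + 0.1600/17
= 0.8400 + 0.0094
= 0.8494

0.8494


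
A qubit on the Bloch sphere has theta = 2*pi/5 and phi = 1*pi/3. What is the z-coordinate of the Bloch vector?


theta = 1.2566, phi = 1.0472
r_z = cos(theta) = 0.3090

0.3090


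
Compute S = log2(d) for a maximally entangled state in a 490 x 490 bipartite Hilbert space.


For a maximally entangled state in d x d:
S = log2(d) = log2(490)
= 8.9366

8.9366


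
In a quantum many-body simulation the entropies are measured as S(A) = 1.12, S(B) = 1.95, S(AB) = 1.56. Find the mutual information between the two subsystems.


I(A:B) = S(A) + S(B) - S(AB)
= 1.12 + 1.95 - 1.56
= 1.5100

1.5100


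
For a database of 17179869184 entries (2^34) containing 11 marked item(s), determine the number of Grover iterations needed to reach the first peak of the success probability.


After j Grover iterations the success probability is P(j) = sin^2((2j+1)*theta), where sin(theta) = sqrt(k/N).
N = 2^34 = 17179869184, k = 11
sin(theta) = sqrt(k/N) = 2.530383904e-05
theta = arcsin(sqrt(k/N)) = 2.530383904e-05 rad
P(j) reaches its first maximum when (2j+1)*theta is as close as possible to pi/2, i.e. j = round(pi/(4*theta) - 1/2).
pi/(4*theta) - 1/2 = 31038.1958
(For comparison, the common estimate pi/4 * sqrt(N/k) = 31038.6958; the exact maximiser is used here.)
Optimal iterations = 31038

31038


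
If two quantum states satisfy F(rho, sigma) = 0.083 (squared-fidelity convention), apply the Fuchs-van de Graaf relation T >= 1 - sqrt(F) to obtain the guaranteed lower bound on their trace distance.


Fuchs-van de Graaf (squared-fidelity convention): 1 - sqrt(F) <= T <= sqrt(1 - F).
Lower bound: T >= 1 - sqrt(F)
sqrt(F) = sqrt(0.083) = 0.2881
T >= 1 - 0.2881
T >= 0.7119

0.7119


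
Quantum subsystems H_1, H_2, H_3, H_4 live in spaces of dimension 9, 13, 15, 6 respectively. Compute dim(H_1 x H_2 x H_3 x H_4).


dim(H_1 x H_2 x H_3 x H_4) = 9 * 13 * 15 * 6
= 117 * 15 * 6
= 1755 * 6
= 10530

10530


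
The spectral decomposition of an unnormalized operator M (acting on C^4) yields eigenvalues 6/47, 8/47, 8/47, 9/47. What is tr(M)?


tr(M) = sum of eigenvalues
= 6/47 + 8/47 + 8/47 + 9/47
= 31/47
= 0.6596

0.6596


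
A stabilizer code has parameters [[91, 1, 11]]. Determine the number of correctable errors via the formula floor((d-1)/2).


Code parameters: [[91, 1, 11]], distance d = 11.
Number of correctable errors = floor((d-1)/2)
= floor((11 - 1)/2)
= floor(10/2)
= 5

5


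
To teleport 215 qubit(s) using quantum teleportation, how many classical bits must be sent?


Quantum teleportation requires 2 classical bits per qubit teleported.
215 qubit(s) -> 2 * 215 = 430 classical bits

430


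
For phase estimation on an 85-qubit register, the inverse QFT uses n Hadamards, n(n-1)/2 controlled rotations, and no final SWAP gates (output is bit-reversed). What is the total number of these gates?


Hadamard gates: 85
Controlled rotations: n*(n-1)/2 = 85*84/2 = 3570
SWAP gates: 0 (omitted)
Total = 85 + 3570
= 3655

3655


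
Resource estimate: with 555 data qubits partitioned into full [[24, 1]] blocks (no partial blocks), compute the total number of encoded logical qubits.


Each code block uses 24 physical qubits for 1 logical qubit(s).
Number of complete blocks = floor(555 / 24) = 23
Logical qubits = 23 * 1
= 23

23


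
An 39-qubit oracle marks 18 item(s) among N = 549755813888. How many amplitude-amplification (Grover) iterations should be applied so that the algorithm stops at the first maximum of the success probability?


After j Grover iterations the success probability is P(j) = sin^2((2j+1)*theta), where sin(theta) = sqrt(k/N).
N = 2^39 = 549755813888, k = 18
sin(theta) = sqrt(k/N) = 5.722045898e-06
theta = arcsin(sqrt(k/N)) = 5.722045898e-06 rad
P(j) reaches its first maximum when (2j+1)*theta is as close as possible to pi/2, i.e. j = round(pi/(4*theta) - 1/2).
pi/(4*theta) - 1/2 = 137257.7774
(For comparison, the common estimate pi/4 * sqrt(N/k) = 137258.2774; the exact maximiser is used here.)
Optimal iterations = 137258

137258


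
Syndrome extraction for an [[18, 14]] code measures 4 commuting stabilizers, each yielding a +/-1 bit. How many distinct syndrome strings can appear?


Each stabilizer generator gives a binary (+1 or -1) measurement outcome.
With 4 independent generators:
Total syndromes = 2^4
= 16

16


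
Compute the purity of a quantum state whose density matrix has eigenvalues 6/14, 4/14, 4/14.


tr(rho^2) = sum of eigenvalues squared
= (6/14)^2 + (4/14)^2 + (4/14)^2
= (36 + 16 + 16) / 196
= 68/196
= 0.3469

0.3469


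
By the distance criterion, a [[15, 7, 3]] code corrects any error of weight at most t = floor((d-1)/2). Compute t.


Code parameters: [[15, 7, 3]], distance d = 3.
Number of correctable errors = floor((d-1)/2)
= floor((3 - 1)/2)
= floor(2/2)
= 1

1


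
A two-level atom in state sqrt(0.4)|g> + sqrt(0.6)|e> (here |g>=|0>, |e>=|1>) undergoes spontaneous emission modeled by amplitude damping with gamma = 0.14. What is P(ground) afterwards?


For amplitude damping with parameter gamma on state sqrt(a)|0> + sqrt(b)|1>:
alpha^2 = 0.4, beta^2 = 0.6
P(|0>) = alpha^2 + gamma * beta^2
= 0.4 + 0.14 * 0.6
= 0.4 + 0.0840
= 0.4840

0.4840


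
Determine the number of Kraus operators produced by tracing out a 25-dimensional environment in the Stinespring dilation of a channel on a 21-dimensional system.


Tracing out the environment in an orthonormal basis {|i>_E} gives Kraus operators K_i = <i|_E U |0>_E.
Number of Kraus operators = dim(H_env) = d_env
= 25

25


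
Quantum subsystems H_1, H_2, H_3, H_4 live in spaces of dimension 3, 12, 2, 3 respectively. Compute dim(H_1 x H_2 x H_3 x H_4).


dim(H_1 x H_2 x H_3 x H_4) = 3 * 12 * 2 * 3
= 36 * 2 * 3
= 72 * 3
= 216

216


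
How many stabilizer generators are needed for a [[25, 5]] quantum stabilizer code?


For an [[n,k]] stabilizer code:
Number of stabilizer generators = n - k
= 25 - 5
= 20

20


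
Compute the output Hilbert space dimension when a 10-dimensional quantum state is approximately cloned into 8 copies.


Output space = H^(tensor 8) where dim(H) = 10
dim = 10^8
= 100 (after 2 factors)
= 1000 (after 3 factors)
= 10000 (after 4 factors)
= 100000 (after 5 factors)
= 1000000 (after 6 factors)
= 10000000 (after 7 factors)
= 100000000 (after 8 factors)
= 100000000

100000000


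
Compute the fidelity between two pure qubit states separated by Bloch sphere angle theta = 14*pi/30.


For states separated by angle theta on Bloch sphere:
F = cos^2(theta/2)
theta = 14*pi/30 = 1.4661
theta/2 = 0.7330
cos(theta/2) = 0.7431
F = 0.5523

0.5523


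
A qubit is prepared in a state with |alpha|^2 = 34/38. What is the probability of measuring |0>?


|alpha|^2 = 34/38 = 0.8947
|beta|^2 = 1 - 34/38 = 4/38 = 0.1053
P(|0>) = |alpha|^2 = 0.8947

0.8947


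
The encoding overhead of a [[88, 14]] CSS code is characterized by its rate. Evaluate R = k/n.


Code rate R = k/n
= 14/88
= 0.1591

0.1591


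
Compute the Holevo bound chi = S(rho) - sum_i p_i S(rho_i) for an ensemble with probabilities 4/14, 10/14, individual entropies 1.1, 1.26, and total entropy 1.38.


chi = S(rho) - sum_i p_i * S(rho_i)
Weighted entropy = 4/14 * 1.1 + 10/14 * 1.26
= 1.2143
chi = 1.38 - 1.2143
= 0.1657

0.1657


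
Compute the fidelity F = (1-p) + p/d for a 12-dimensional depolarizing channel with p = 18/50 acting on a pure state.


F = (1-p) + p/d
= (1 - 0.3600) + 0.3600/12
= 0.6400 + 0.0300
= 0.6700

0.6700


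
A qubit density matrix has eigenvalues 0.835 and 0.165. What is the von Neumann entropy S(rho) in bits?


S = -p*log2(p) - (1-p)*log2(1-p)
p = 0.8350, 1-p = 0.1650
= -0.8350 * log2(0.8350) - 0.1650 * log2(0.1650)
= -(-0.2172) - (-0.4289)
= 0.6461

0.6461


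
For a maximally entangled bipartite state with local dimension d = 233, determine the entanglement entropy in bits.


For a maximally entangled state in d x d:
S = log2(d) = log2(233)
= 7.8642

7.8642


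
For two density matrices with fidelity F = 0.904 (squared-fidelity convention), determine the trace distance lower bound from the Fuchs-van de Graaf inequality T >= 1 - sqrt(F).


Fuchs-van de Graaf (squared-fidelity convention): 1 - sqrt(F) <= T <= sqrt(1 - F).
Lower bound: T >= 1 - sqrt(F)
sqrt(F) = sqrt(0.904) = 0.9508
T >= 1 - 0.9508
T >= 0.0492

0.0492


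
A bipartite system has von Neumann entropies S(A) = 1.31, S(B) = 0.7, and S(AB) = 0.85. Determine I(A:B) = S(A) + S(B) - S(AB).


I(A:B) = S(A) + S(B) - S(AB)
= 1.31 + 0.7 - 0.85
= 1.1600

1.1600


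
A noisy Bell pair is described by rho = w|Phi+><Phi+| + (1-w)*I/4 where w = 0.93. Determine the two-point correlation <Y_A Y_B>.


|Phi+> = (|00> + |11>)/sqrt(2)
For the pure Bell state, <Y_A Y_B> = -1 (Bell-state Pauli correlator).
The maximally-mixed part I/4 has tr(I/4 * P tensor P) = 0 for any traceless Pauli P.
So <Y_A Y_B>_rho = w * (-1) + (1 - w) * 0
= 0.93 * (-1)
= -0.9300

-0.9300


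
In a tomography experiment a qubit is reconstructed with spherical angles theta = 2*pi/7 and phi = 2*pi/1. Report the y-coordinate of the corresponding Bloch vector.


theta = 0.8976, phi = 6.2832
r_y = sin(theta)*sin(phi) = 0.7818 * 0.0000
r_y = 0.0000

0.0000


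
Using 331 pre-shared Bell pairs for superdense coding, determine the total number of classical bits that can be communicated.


Superdense coding allows 2 classical bits per shared entangled pair.
331 pair(s) -> 2 * 331 = 662 classical bits

662


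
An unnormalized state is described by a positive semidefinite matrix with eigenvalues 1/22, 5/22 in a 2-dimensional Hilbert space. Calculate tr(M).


tr(M) = sum of eigenvalues
= 1/22 + 5/22
= 6/22
= 0.2727

0.2727


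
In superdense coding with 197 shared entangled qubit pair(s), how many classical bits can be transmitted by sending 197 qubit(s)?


Superdense coding allows 2 classical bits per shared entangled pair.
197 pair(s) -> 2 * 197 = 394 classical bits

394


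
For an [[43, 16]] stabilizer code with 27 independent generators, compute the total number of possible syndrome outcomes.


Each stabilizer generator gives a binary (+1 or -1) measurement outcome.
With 27 independent generators:
Total syndromes = 2^27
= 134217728

134217728


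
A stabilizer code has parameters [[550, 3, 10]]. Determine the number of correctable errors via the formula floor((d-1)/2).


Code parameters: [[550, 3, 10]], distance d = 10.
Number of correctable errors = floor((d-1)/2)
= floor((10 - 1)/2)
= floor(9/2)
= 4

4


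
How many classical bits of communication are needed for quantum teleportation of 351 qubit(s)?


Quantum teleportation requires 2 classical bits per qubit teleported.
351 qubit(s) -> 2 * 351 = 702 classical bits

702


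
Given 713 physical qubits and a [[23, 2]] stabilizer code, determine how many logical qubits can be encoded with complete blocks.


Each code block uses 23 physical qubits for 2 logical qubit(s).
Number of complete blocks = floor(713 / 23) = 31
Logical qubits = 31 * 2
= 62

62


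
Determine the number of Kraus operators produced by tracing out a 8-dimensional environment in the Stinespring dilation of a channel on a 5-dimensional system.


Tracing out the environment in an orthonormal basis {|i>_E} gives Kraus operators K_i = <i|_E U |0>_E.
Number of Kraus operators = dim(H_env) = d_env
= 8

8


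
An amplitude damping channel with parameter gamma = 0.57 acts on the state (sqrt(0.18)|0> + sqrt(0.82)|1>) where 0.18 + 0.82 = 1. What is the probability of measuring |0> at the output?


For amplitude damping with parameter gamma on state sqrt(a)|0> + sqrt(b)|1>:
alpha^2 = 0.18, beta^2 = 0.82
P(|0>) = alpha^2 + gamma * beta^2
= 0.18 + 0.57 * 0.82
= 0.18 + 0.4674
= 0.6474

0.6474


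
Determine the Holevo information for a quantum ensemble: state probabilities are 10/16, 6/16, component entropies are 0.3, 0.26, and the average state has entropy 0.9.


chi = S(rho) - sum_i p_i * S(rho_i)
Weighted entropy = 10/16 * 0.3 + 6/16 * 0.26
= 0.2850
chi = 0.9 - 0.2850
= 0.6150

0.6150


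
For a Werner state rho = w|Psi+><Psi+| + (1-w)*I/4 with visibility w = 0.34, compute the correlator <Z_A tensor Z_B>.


|Psi+> = (|01> + |10>)/sqrt(2)
For the pure Bell state, <Z_A Z_B> = -1 (Bell-state Pauli correlator).
The maximally-mixed part I/4 has tr(I/4 * P tensor P) = 0 for any traceless Pauli P.
So <Z_A Z_B>_rho = w * (-1) + (1 - w) * 0
= 0.34 * (-1)
= -0.3400

-0.3400


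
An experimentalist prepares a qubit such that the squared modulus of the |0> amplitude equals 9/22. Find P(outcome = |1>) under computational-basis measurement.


|alpha|^2 = 9/22 = 0.4091
|beta|^2 = 1 - 9/22 = 13/22 = 0.5909
P(|1>) = |beta|^2 = 0.5909

0.5909


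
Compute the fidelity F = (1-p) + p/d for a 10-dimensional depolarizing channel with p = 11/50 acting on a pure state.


F = (1-p) + p/d
= (1 - 0.2200) + 0.2200/10
= 0.7800 + 0.0220
= 0.8020

0.8020


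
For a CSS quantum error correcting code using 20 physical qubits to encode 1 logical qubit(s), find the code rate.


Code rate R = k/n
= 1/20
= 0.0500

0.0500


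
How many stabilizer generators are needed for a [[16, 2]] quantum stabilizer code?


For an [[n,k]] stabilizer code:
Number of stabilizer generators = n - k
= 16 - 2
= 14

14


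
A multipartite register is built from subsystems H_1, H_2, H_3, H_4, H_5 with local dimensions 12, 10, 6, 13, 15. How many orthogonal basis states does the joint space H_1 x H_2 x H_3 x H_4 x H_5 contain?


dim(H_1 x H_2 x H_3 x H_4 x H_5) = 12 * 10 * 6 * 13 * 15
= 120 * 6 * 13 * 15
= 720 * 13 * 15
= 9360 * 15
= 140400

140400


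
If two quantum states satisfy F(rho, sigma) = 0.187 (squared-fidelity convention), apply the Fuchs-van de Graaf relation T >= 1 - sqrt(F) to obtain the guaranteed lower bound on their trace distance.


Fuchs-van de Graaf (squared-fidelity convention): 1 - sqrt(F) <= T <= sqrt(1 - F).
Lower bound: T >= 1 - sqrt(F)
sqrt(F) = sqrt(0.187) = 0.4324
T >= 1 - 0.4324
T >= 0.5676

0.5676


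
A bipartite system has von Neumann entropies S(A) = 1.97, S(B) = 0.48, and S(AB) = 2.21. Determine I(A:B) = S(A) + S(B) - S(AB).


I(A:B) = S(A) + S(B) - S(AB)
= 1.97 + 0.48 - 2.21
= 0.2400

0.2400


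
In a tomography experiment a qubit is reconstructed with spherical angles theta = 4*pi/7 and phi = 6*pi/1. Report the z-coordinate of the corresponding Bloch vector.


theta = 1.7952, phi = 18.8496
r_z = cos(theta) = -0.2225

-0.2225


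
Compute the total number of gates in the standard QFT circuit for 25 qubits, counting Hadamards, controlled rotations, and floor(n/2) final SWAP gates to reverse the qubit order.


Hadamard gates: 25
Controlled rotations: n*(n-1)/2 = 25*24/2 = 300
SWAP gates: floor(n/2) = floor(25/2) = 12
Total = 25 + 300 + 12
= 337

337


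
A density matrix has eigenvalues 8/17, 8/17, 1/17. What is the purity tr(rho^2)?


tr(rho^2) = sum of eigenvalues squared
= (8/17)^2 + (8/17)^2 + (1/17)^2
= (64 + 64 + 1) / 289
= 129/289
= 0.4464

0.4464


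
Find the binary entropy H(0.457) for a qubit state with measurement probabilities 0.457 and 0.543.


S = -p*log2(p) - (1-p)*log2(1-p)
p = 0.4570, 1-p = 0.5430
= -0.4570 * log2(0.4570) - 0.5430 * log2(0.5430)
= -(-0.5163) - (-0.4784)
= 0.9947

0.9947


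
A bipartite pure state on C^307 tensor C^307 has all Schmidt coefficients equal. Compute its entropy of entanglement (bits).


For a maximally entangled state in d x d:
S = log2(d) = log2(307)
= 8.2621

8.2621


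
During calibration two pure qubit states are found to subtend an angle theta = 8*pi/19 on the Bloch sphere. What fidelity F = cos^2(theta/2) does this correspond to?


For states separated by angle theta on Bloch sphere:
F = cos^2(theta/2)
theta = 8*pi/19 = 1.3228
theta/2 = 0.6614
cos(theta/2) = 0.7891
F = 0.6227

0.6227


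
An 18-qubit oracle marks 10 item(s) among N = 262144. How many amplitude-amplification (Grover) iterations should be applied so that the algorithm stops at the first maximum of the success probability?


After j Grover iterations the success probability is P(j) = sin^2((2j+1)*theta), where sin(theta) = sqrt(k/N).
N = 2^18 = 262144, k = 10
sin(theta) = sqrt(k/N) = 0.006176323555
theta = arcsin(sqrt(k/N)) = 0.006176362824 rad
P(j) reaches its first maximum when (2j+1)*theta is as close as possible to pi/2, i.e. j = round(pi/(4*theta) - 1/2).
pi/(4*theta) - 1/2 = 126.6619
(For comparison, the common estimate pi/4 * sqrt(N/k) = 127.1627; the exact maximiser is used here.)
Optimal iterations = 127

127


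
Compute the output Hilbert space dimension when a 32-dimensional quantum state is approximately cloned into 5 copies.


Output space = H^(tensor 5) where dim(H) = 32
dim = 32^5
= 1024 (after 2 factors)
= 32768 (after 3 factors)
= 1048576 (after 4 factors)
= 33554432 (after 5 factors)
= 33554432

33554432


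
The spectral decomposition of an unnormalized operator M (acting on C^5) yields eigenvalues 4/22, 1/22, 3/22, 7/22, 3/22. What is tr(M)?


tr(M) = sum of eigenvalues
= 4/22 + 1/22 + 3/22 + 7/22 + 3/22
= 18/22
= 0.8182

0.8182


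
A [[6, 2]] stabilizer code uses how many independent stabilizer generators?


For an [[n,k]] stabilizer code:
Number of stabilizer generators = n - k
= 6 - 2
= 4

4


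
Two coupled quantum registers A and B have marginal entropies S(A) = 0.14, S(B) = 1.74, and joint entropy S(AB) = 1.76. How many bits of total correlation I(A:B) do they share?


I(A:B) = S(A) + S(B) - S(AB)
= 0.14 + 1.74 - 1.76
= 0.1200

0.1200


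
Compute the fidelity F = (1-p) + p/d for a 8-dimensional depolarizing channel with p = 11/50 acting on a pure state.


F = (1-p) + p/d
= (1 - 0.2200) + 0.2200/8
= 0.7800 + 0.0275
= 0.8075

0.8075


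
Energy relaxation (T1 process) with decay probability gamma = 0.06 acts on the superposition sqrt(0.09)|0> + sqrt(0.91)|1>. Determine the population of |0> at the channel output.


For amplitude damping with parameter gamma on state sqrt(a)|0> + sqrt(b)|1>:
alpha^2 = 0.09, beta^2 = 0.91
P(|0>) = alpha^2 + gamma * beta^2
= 0.09 + 0.06 * 0.91
= 0.09 + 0.0546
= 0.1446

0.1446


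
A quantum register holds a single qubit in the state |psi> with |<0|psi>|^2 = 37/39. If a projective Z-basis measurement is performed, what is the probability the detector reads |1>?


|alpha|^2 = 37/39 = 0.9487
|beta|^2 = 1 - 37/39 = 2/39 = 0.0513
P(|1>) = |beta|^2 = 0.0513

0.0513


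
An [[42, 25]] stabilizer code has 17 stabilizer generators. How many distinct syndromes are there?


Each stabilizer generator gives a binary (+1 or -1) measurement outcome.
With 17 independent generators:
Total syndromes = 2^17
= 131072

131072


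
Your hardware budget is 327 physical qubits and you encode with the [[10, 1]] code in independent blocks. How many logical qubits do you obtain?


Each code block uses 10 physical qubits for 1 logical qubit(s).
Number of complete blocks = floor(327 / 10) = 32
Logical qubits = 32 * 1
= 32

32


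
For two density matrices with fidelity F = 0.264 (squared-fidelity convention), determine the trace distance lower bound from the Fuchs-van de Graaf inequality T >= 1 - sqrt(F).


Fuchs-van de Graaf (squared-fidelity convention): 1 - sqrt(F) <= T <= sqrt(1 - F).
Lower bound: T >= 1 - sqrt(F)
sqrt(F) = sqrt(0.264) = 0.5138
T >= 1 - 0.5138
T >= 0.4862

0.4862


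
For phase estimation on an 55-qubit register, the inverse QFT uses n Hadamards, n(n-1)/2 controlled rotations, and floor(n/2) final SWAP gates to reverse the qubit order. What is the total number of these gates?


Hadamard gates: 55
Controlled rotations: n*(n-1)/2 = 55*54/2 = 1485
SWAP gates: floor(n/2) = floor(55/2) = 27
Total = 55 + 1485 + 27
= 1567

1567


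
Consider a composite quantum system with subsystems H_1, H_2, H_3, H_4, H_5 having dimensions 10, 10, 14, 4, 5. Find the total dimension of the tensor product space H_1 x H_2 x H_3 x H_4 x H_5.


dim(H_1 x H_2 x H_3 x H_4 x H_5) = 10 * 10 * 14 * 4 * 5
= 100 * 14 * 4 * 5
= 1400 * 4 * 5
= 5600 * 5
= 28000

28000


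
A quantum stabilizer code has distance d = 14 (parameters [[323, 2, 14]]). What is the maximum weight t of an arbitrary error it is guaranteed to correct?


Code parameters: [[323, 2, 14]], distance d = 14.
Number of correctable errors = floor((d-1)/2)
= floor((14 - 1)/2)
= floor(13/2)
= 6

6


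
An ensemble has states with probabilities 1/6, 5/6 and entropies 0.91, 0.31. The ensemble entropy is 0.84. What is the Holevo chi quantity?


chi = S(rho) - sum_i p_i * S(rho_i)
Weighted entropy = 1/6 * 0.91 + 5/6 * 0.31
= 0.4100
chi = 0.84 - 0.4100
= 0.4300

0.4300


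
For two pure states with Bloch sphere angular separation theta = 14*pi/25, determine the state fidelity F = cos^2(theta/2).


For states separated by angle theta on Bloch sphere:
F = cos^2(theta/2)
theta = 14*pi/25 = 1.7593
theta/2 = 0.8796
cos(theta/2) = 0.6374
F = 0.4063

0.4063


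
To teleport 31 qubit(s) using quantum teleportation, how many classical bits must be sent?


Quantum teleportation requires 2 classical bits per qubit teleported.
31 qubit(s) -> 2 * 31 = 62 classical bits

62


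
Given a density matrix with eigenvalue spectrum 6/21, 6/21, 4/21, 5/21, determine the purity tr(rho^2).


tr(rho^2) = sum of eigenvalues squared
= (6/21)^2 + (6/21)^2 + (4/21)^2 + (5/21)^2
= (36 + 36 + 16 + 25) / 441
= 113/441
= 0.2562

0.2562


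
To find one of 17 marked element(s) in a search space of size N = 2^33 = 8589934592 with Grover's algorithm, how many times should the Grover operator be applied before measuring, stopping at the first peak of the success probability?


After j Grover iterations the success probability is P(j) = sin^2((2j+1)*theta), where sin(theta) = sqrt(k/N).
N = 2^33 = 8589934592, k = 17
sin(theta) = sqrt(k/N) = 4.44866325e-05
theta = arcsin(sqrt(k/N)) = 4.448663251e-05 rad
P(j) reaches its first maximum when (2j+1)*theta is as close as possible to pi/2, i.e. j = round(pi/(4*theta) - 1/2).
pi/(4*theta) - 1/2 = 17654.2003
(For comparison, the common estimate pi/4 * sqrt(N/k) = 17654.7003; the exact maximiser is used here.)
Optimal iterations = 17654

17654


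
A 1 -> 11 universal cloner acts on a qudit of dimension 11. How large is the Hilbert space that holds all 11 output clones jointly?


Output space = H^(tensor 11) where dim(H) = 11
dim = 11^11
= 121 (after 2 factors)
= 1331 (after 3 factors)
= 14641 (after 4 factors)
= 161051 (after 5 factors)
= 1771561 (after 6 factors)
= 19487171 (after 7 factors)
= 214358881 (after 8 factors)
= 2357947691 (after 9 factors)
= 25937424601 (after 10 factors)
= 285311670611 (after 11 factors)
= 285311670611

285311670611


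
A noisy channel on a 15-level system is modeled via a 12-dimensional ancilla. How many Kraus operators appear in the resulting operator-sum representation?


Tracing out the environment in an orthonormal basis {|i>_E} gives Kraus operators K_i = <i|_E U |0>_E.
Number of Kraus operators = dim(H_env) = d_env
= 12

12


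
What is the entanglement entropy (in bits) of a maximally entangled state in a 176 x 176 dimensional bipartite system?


For a maximally entangled state in d x d:
S = log2(d) = log2(176)
= 7.4594

7.4594


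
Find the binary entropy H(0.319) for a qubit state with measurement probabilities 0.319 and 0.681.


S = -p*log2(p) - (1-p)*log2(1-p)
p = 0.3190, 1-p = 0.6810
= -0.3190 * log2(0.3190) - 0.6810 * log2(0.6810)
= -(-0.5258) - (-0.3775)
= 0.9033

0.9033


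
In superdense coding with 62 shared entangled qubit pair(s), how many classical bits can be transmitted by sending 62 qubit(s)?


Superdense coding allows 2 classical bits per shared entangled pair.
62 pair(s) -> 2 * 62 = 124 classical bits

124


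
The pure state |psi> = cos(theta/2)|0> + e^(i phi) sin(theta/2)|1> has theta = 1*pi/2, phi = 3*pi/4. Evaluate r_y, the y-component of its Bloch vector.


theta = 1.5708, phi = 2.3562
r_y = sin(theta)*sin(phi) = 1.0000 * 0.7071
r_y = 0.7071

0.7071


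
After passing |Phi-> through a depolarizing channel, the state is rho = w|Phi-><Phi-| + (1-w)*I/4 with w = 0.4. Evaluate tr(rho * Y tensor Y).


|Phi-> = (|00> - |11>)/sqrt(2)
For the pure Bell state, <Y_A Y_B> = +1 (Bell-state Pauli correlator).
The maximally-mixed part I/4 has tr(I/4 * P tensor P) = 0 for any traceless Pauli P.
So <Y_A Y_B>_rho = w * (+1) + (1 - w) * 0
= 0.4 * (+1)
= 0.4000

0.4000


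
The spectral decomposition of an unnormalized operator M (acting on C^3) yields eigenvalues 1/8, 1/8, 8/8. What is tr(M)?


tr(M) = sum of eigenvalues
= 1/8 + 1/8 + 8/8
= 10/8
= 1.2500

1.2500


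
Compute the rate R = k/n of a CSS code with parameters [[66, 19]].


Code rate R = k/n
= 19/66
= 0.2879

0.2879


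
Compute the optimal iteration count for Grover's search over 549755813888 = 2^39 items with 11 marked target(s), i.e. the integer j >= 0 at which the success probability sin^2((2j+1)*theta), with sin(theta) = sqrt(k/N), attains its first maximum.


After j Grover iterations the success probability is P(j) = sin^2((2j+1)*theta), where sin(theta) = sqrt(k/N).
N = 2^39 = 549755813888, k = 11
sin(theta) = sqrt(k/N) = 4.473129043e-06
theta = arcsin(sqrt(k/N)) = 4.473129043e-06 rad
P(j) reaches its first maximum when (2j+1)*theta is as close as possible to pi/2, i.e. j = round(pi/(4*theta) - 1/2).
pi/(4*theta) - 1/2 = 175580.8784
(For comparison, the common estimate pi/4 * sqrt(N/k) = 175581.3784; the exact maximiser is used here.)
Optimal iterations = 175581

175581


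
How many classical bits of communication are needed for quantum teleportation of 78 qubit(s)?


Quantum teleportation requires 2 classical bits per qubit teleported.
78 qubit(s) -> 2 * 78 = 156 classical bits

156


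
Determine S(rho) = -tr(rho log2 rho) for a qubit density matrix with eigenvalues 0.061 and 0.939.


S = -p*log2(p) - (1-p)*log2(1-p)
p = 0.0610, 1-p = 0.9390
= -0.0610 * log2(0.0610) - 0.9390 * log2(0.9390)
= -(-0.2461) - (-0.0853)
= 0.3314

0.3314


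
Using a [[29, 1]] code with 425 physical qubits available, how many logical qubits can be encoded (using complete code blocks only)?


Each code block uses 29 physical qubits for 1 logical qubit(s).
Number of complete blocks = floor(425 / 29) = 14
Logical qubits = 14 * 1
= 14

14


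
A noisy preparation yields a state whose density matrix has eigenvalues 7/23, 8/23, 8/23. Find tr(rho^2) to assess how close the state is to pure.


tr(rho^2) = sum of eigenvalues squared
= (7/23)^2 + (8/23)^2 + (8/23)^2
= (49 + 64 + 64) / 529
= 177/529
= 0.3346

0.3346


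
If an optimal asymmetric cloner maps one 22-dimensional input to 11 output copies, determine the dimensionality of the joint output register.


Output space = H^(tensor 11) where dim(H) = 22
dim = 22^11
= 484 (after 2 factors)
= 10648 (after 3 factors)
= 234256 (after 4 factors)
= 5153632 (after 5 factors)
= 113379904 (after 6 factors)
= 2494357888 (after 7 factors)
= 54875873536 (after 8 factors)
= 1207269217792 (after 9 factors)
= 26559922791424 (after 10 factors)
= 584318301411328 (after 11 factors)
= 584318301411328

584318301411328


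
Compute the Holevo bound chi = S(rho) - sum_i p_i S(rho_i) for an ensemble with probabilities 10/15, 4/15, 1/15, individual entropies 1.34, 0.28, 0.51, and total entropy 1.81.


chi = S(rho) - sum_i p_i * S(rho_i)
Weighted entropy = 10/15 * 1.34 + 4/15 * 0.28 + 1/15 * 0.51
= 1.0020
chi = 1.81 - 1.0020
= 0.8080

0.8080


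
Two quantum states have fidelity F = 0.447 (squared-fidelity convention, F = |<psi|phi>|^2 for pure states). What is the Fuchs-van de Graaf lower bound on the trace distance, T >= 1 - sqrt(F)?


Fuchs-van de Graaf (squared-fidelity convention): 1 - sqrt(F) <= T <= sqrt(1 - F).
Lower bound: T >= 1 - sqrt(F)
sqrt(F) = sqrt(0.447) = 0.6686
T >= 1 - 0.6686
T >= 0.3314

0.3314


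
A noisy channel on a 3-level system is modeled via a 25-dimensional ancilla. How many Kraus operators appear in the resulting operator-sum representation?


Tracing out the environment in an orthonormal basis {|i>_E} gives Kraus operators K_i = <i|_E U |0>_E.
Number of Kraus operators = dim(H_env) = d_env
= 25

25


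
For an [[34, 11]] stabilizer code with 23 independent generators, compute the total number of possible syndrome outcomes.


Each stabilizer generator gives a binary (+1 or -1) measurement outcome.
With 23 independent generators:
Total syndromes = 2^23
= 8388608

8388608


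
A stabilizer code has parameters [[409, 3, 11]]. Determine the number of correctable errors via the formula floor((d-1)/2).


Code parameters: [[409, 3, 11]], distance d = 11.
Number of correctable errors = floor((d-1)/2)
= floor((11 - 1)/2)
= floor(10/2)
= 5

5


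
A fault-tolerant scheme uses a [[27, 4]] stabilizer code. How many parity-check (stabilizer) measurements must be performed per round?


For an [[n,k]] stabilizer code:
Number of stabilizer generators = n - k
= 27 - 4
= 23

23


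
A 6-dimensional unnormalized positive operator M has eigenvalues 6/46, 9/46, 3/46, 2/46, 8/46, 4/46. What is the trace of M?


tr(M) = sum of eigenvalues
= 6/46 + 9/46 + 3/46 + 2/46 + 8/46 + 4/46
= 32/46
= 0.6957

0.6957


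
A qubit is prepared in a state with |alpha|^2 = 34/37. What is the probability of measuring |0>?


|alpha|^2 = 34/37 = 0.9189
|beta|^2 = 1 - 34/37 = 3/37 = 0.0811
P(|0>) = |alpha|^2 = 0.9189

0.9189


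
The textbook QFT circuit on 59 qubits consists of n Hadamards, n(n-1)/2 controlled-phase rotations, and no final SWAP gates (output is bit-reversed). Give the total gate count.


Hadamard gates: 59
Controlled rotations: n*(n-1)/2 = 59*58/2 = 1711
SWAP gates: 0 (omitted)
Total = 59 + 1711
= 1770

1770


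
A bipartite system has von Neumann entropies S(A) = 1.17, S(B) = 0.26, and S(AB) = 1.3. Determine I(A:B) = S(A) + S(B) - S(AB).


I(A:B) = S(A) + S(B) - S(AB)
= 1.17 + 0.26 - 1.3
= 0.1300

0.1300


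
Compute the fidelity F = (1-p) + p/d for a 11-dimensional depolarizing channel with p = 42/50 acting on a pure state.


F = (1-p) + p/d
= (1 - 0.8400) + 0.8400/11
= 0.1600 + 0.0764
= 0.2364

0.2364


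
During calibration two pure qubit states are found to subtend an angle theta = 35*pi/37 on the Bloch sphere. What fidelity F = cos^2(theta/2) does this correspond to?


For states separated by angle theta on Bloch sphere:
F = cos^2(theta/2)
theta = 35*pi/37 = 2.9718
theta/2 = 1.4859
cos(theta/2) = 0.0848
F = 0.0072

0.0072


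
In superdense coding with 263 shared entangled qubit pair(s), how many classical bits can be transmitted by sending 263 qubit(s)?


Superdense coding allows 2 classical bits per shared entangled pair.
263 pair(s) -> 2 * 263 = 526 classical bits

526


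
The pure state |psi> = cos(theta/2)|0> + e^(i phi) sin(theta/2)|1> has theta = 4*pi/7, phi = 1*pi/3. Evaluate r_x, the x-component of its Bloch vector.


theta = 1.7952, phi = 1.0472
r_x = sin(theta)*cos(phi) = 0.9749 * 0.5000
r_x = 0.4875

0.4875


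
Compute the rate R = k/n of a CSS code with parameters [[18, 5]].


Code rate R = k/n
= 5/18
= 0.2778

0.2778


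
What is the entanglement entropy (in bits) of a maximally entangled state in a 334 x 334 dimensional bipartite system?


For a maximally entangled state in d x d:
S = log2(d) = log2(334)
= 8.3837

8.3837


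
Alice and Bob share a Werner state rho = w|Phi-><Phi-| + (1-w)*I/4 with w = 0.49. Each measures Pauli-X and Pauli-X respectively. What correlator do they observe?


|Phi-> = (|00> - |11>)/sqrt(2)
For the pure Bell state, <X_A X_B> = -1 (Bell-state Pauli correlator).
The maximally-mixed part I/4 has tr(I/4 * P tensor P) = 0 for any traceless Pauli P.
So <X_A X_B>_rho = w * (-1) + (1 - w) * 0
= 0.49 * (-1)
= -0.4900

-0.4900


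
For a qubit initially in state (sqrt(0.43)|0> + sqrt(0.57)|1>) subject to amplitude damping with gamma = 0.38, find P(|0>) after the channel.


For amplitude damping with parameter gamma on state sqrt(a)|0> + sqrt(b)|1>:
alpha^2 = 0.43, beta^2 = 0.57
P(|0>) = alpha^2 + gamma * beta^2
= 0.43 + 0.38 * 0.57
= 0.43 + 0.2166
= 0.6466

0.6466


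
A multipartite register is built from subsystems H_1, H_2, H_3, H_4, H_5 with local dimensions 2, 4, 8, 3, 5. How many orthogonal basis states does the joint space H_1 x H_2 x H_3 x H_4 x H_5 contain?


dim(H_1 x H_2 x H_3 x H_4 x H_5) = 2 * 4 * 8 * 3 * 5
= 8 * 8 * 3 * 5
= 64 * 3 * 5
= 192 * 5
= 960

960


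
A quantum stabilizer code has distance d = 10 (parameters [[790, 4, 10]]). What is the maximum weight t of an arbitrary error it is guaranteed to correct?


Code parameters: [[790, 4, 10]], distance d = 10.
Number of correctable errors = floor((d-1)/2)
= floor((10 - 1)/2)
= floor(9/2)
= 4

4


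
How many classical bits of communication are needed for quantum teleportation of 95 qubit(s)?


Quantum teleportation requires 2 classical bits per qubit teleported.
95 qubit(s) -> 2 * 95 = 190 classical bits

190


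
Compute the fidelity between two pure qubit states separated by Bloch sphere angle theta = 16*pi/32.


For states separated by angle theta on Bloch sphere:
F = cos^2(theta/2)
theta = 16*pi/32 = 1.5708
theta/2 = 0.7854
cos(theta/2) = 0.7071
F = 0.5000

0.5000


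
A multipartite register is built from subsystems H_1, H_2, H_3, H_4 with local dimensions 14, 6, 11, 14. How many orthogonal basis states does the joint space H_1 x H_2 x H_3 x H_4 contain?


dim(H_1 x H_2 x H_3 x H_4) = 14 * 6 * 11 * 14
= 84 * 11 * 14
= 924 * 14
= 12936

12936


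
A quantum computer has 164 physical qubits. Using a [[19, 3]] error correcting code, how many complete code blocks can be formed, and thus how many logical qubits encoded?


Each code block uses 19 physical qubits for 3 logical qubit(s).
Number of complete blocks = floor(164 / 19) = 8
Logical qubits = 8 * 3
= 24

24


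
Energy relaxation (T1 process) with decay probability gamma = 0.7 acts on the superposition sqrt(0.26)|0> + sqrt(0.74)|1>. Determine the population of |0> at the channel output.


For amplitude damping with parameter gamma on state sqrt(a)|0> + sqrt(b)|1>:
alpha^2 = 0.26, beta^2 = 0.74
P(|0>) = alpha^2 + gamma * beta^2
= 0.26 + 0.7 * 0.74
= 0.26 + 0.5180
= 0.7780

0.7780


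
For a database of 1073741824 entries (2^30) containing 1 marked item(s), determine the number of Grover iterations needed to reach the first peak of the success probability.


After j Grover iterations the success probability is P(j) = sin^2((2j+1)*theta), where sin(theta) = sqrt(k/N).
N = 2^30 = 1073741824, k = 1
sin(theta) = sqrt(k/N) = 3.051757812e-05
theta = arcsin(sqrt(k/N)) = 3.051757813e-05 rad
P(j) reaches its first maximum when (2j+1)*theta is as close as possible to pi/2, i.e. j = round(pi/(4*theta) - 1/2).
pi/(4*theta) - 1/2 = 25735.4270
(For comparison, the common estimate pi/4 * sqrt(N/k) = 25735.9270; the exact maximiser is used here.)
Optimal iterations = 25735

25735


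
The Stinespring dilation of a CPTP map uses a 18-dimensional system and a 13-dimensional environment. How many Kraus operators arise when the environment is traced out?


Tracing out the environment in an orthonormal basis {|i>_E} gives Kraus operators K_i = <i|_E U |0>_E.
Number of Kraus operators = dim(H_env) = d_env
= 13

13


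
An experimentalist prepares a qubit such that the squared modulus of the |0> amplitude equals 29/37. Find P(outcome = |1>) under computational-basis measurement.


|alpha|^2 = 29/37 = 0.7838
|beta|^2 = 1 - 29/37 = 8/37 = 0.2162
P(|1>) = |beta|^2 = 0.2162

0.2162


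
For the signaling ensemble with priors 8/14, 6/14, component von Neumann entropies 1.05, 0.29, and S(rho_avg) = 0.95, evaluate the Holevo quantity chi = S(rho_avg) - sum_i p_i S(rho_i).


chi = S(rho) - sum_i p_i * S(rho_i)
Weighted entropy = 8/14 * 1.05 + 6/14 * 0.29
= 0.7243
chi = 0.95 - 0.7243
= 0.2257

0.2257


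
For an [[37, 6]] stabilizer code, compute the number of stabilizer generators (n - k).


For an [[n,k]] stabilizer code:
Number of stabilizer generators = n - k
= 37 - 6
= 31

31


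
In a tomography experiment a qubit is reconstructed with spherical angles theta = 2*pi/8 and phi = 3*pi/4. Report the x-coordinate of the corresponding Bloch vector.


theta = 0.7854, phi = 2.3562
r_x = sin(theta)*cos(phi) = 0.7071 * -0.7071
r_x = -0.5000

-0.5000


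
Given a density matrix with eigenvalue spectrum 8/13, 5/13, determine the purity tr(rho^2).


tr(rho^2) = sum of eigenvalues squared
= (8/13)^2 + (5/13)^2
= (64 + 25) / 169
= 89/169
= 0.5266

0.5266


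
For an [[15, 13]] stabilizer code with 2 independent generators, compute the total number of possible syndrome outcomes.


Each stabilizer generator gives a binary (+1 or -1) measurement outcome.
With 2 independent generators:
Total syndromes = 2^2
= 4

4


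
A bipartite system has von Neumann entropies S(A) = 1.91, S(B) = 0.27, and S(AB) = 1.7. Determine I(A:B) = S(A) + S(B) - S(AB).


I(A:B) = S(A) + S(B) - S(AB)
= 1.91 + 0.27 - 1.7
= 0.4800

0.4800


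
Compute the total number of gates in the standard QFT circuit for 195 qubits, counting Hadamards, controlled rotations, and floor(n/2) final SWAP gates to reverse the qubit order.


Hadamard gates: 195
Controlled rotations: n*(n-1)/2 = 195*194/2 = 18915
SWAP gates: floor(n/2) = floor(195/2) = 97
Total = 195 + 18915 + 97
= 19207

19207
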